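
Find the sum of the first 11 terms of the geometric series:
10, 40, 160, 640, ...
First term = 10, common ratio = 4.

Sₙ = a(1 - rⁿ) / (1 - r)
S_11 = 10(1 - 4^11) / (1 - 4)
S_11 = 10(1 - 4194304) / (-3)
S_11 = 13981010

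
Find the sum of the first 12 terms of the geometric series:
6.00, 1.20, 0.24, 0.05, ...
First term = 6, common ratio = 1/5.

Sₙ = a(1 - rⁿ) / (1 - r)
S_12 = 6(1 - (1/5)^12) / (1 - (1/5))
S_12 = 6(1 - (1/244140625)) / (4/5)
S_12 = 366210936/48828125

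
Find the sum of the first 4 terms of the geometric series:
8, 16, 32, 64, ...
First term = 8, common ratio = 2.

Sₙ = a(1 - rⁿ) / (1 - r)
S_4 = 8(1 - 2^4) / (1 - 2)
S_4 = 8(1 - 16) / (-1)
S_4 = 120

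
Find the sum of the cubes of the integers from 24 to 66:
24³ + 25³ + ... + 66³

Use ∑_{k=1}^{n} k³ = [n(n+1)/2]², then subtract the first 23 terms.
∑_{k=1}^{66} k³ = [66×67/2]² = 2211² = 4888521
∑_{k=1}^{23} k³ = [23×24/2]² = 276² = 76176
∑_{k=24}^{66} k³ = 4888521 - 76176 = 4812345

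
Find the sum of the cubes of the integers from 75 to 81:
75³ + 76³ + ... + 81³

Use ∑_{k=1}^{n} k³ = [n(n+1)/2]², then subtract the first 74 terms.
∑_{k=1}^{81} k³ = [81×82/2]² = 3321² = 11029041
∑_{k=1}^{74} k³ = [74×75/2]² = 2775² = 7700625
∑_{k=75}^{81} k³ = 11029041 - 7700625 = 3328416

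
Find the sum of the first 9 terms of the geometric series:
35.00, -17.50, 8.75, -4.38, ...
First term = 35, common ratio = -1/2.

Sₙ = a(1 - rⁿ) / (1 - r)
S_9 = 35(1 - (-1/2)^9) / (1 - (-1/2))
S_9 = 35(1 - (-1/512)) / (3/2)
S_9 = 5985/256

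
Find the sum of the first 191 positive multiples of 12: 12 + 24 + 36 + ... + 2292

Factor out 12: = 12(1 + 2 + ... + 191) = 12 × n(n+1)/2
= 12 × 191×192/2
= 12 × 18336
= 220032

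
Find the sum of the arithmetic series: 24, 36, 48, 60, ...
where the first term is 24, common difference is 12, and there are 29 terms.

Sₙ = n/2 × (first + last)
Last term = a + (n-1)d = 24 + (29-1)×12 = 360
S_29 = 29/2 × (24 + 360)
S_29 = 29/2 × 384 = 5568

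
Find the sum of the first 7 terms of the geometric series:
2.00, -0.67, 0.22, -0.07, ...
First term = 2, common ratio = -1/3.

Sₙ = a(1 - rⁿ) / (1 - r)
S_7 = 2(1 - (-1/3)^7) / (1 - (-1/3))
S_7 = 2(1 - (-1/2187)) / (4/3)
S_7 = 1094/729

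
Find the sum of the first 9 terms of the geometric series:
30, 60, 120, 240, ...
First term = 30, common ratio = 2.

Sₙ = a(1 - rⁿ) / (1 - r)
S_9 = 30(1 - 2^9) / (1 - 2)
S_9 = 30(1 - 512) / (-1)
S_9 = 15330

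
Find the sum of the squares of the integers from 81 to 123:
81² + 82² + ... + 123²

Use ∑_{k=1}^{n} k² = n(n+1)(2n+1)/6, then subtract the first 80 terms.
∑_{k=1}^{123} k² = 123×124×247/6 = 627874
∑_{k=1}^{80} k² = 80×81×161/6 = 173880
∑_{k=81}^{123} k² = 627874 - 173880 = 453994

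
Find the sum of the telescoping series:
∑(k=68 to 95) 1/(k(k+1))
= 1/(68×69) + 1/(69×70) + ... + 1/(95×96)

Partial fractions: 1/(k(k+1)) = 1/k - 1/(k+1)
The series telescopes:
= (1/68 - 1/69) + (1/69 - 1/70) + ... + (1/95 - 1/96)
= 1/68 - 1/96
= 7/1632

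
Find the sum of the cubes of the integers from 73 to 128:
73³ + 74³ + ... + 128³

Use ∑_{k=1}^{n} k³ = [n(n+1)/2]², then subtract the first 72 terms.
∑_{k=1}^{128} k³ = [128×129/2]² = 8256² = 68161536
∑_{k=1}^{72} k³ = [72×73/2]² = 2628² = 6906384
∑_{k=73}^{128} k³ = 68161536 - 6906384 = 61255152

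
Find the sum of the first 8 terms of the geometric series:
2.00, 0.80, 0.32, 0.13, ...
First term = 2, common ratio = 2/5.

Sₙ = a(1 - rⁿ) / (1 - r)
S_8 = 2(1 - (2/5)^8) / (1 - (2/5))
S_8 = 2(1 - (256/390625)) / (3/5)
S_8 = 260246/78125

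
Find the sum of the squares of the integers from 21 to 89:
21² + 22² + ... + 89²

Use ∑_{k=1}^{n} k² = n(n+1)(2n+1)/6, then subtract the first 20 terms.
∑_{k=1}^{89} k² = 89×90×179/6 = 238965
∑_{k=1}^{20} k² = 20×21×41/6 = 2870
∑_{k=21}^{89} k² = 238965 - 2870 = 236095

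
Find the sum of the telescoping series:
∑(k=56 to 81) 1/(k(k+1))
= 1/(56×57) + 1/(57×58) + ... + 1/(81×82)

Partial fractions: 1/(k(k+1)) = 1/k - 1/(k+1)
The series telescopes:
= (1/56 - 1/57) + (1/57 - 1/58) + ... + (1/81 - 1/82)
= 1/56 - 1/82
= 13/2296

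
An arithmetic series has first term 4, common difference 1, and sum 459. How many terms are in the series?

Using S = n/2 × [2a + (n-1)d]
459 = n/2 × [2(4) + (n-1)(1)]
459 = n/2 × [8 + 1n - 1]
918 = n × [7 + 1n]
1n² + (7)n - 918 = 0
Discriminant: Δ = (7)² - 4(1)(-918) = 49 + 3672 = 3721
√Δ = 61
n = [-(7) + √Δ] / (2·1) = (-7 + 61) / 2 = 54 / 2 = 27
(The negative root is discarded since n must be a positive integer.)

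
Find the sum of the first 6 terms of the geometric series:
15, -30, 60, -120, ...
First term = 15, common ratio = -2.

Sₙ = a(1 - rⁿ) / (1 - r)
S_6 = 15(1 - (-2)^6) / (1 - (-2))
S_6 = 15(1 - 64) / (3)
S_6 = -315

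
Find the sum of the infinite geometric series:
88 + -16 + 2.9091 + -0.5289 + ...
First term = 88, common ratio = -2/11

For |r| < 1, S = a / (1 - r)
S = 88 / (1 - (-2/11))
S = 88 / (13/11)
S = 968/13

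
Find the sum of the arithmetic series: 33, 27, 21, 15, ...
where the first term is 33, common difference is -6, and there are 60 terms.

Sₙ = n/2 × (first + last)
Last term = a + (n-1)d = 33 + (60-1)×(-6) = -321
S_60 = 60/2 × (33 + (-321))
S_60 = 60/2 × (-288) = -8640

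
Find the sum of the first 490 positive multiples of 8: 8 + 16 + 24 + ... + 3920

Factor out 8: = 8(1 + 2 + ... + 490) = 8 × n(n+1)/2
= 8 × 490×491/2
= 8 × 120295
= 962360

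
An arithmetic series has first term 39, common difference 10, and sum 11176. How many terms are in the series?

Using S = n/2 × [2a + (n-1)d]
11176 = n/2 × [2(39) + (n-1)(10)]
11176 = n/2 × [78 + 10n - 10]
22352 = n × [68 + 10n]
10n² + (68)n - 22352 = 0
Discriminant: Δ = (68)² - 4(10)(-22352) = 4624 + 894080 = 898704
√Δ = 948
n = [-(68) + √Δ] / (2·10) = (-68 + 948) / 20 = 880 / 20 = 44
(The negative root is discarded since n must be a positive integer.)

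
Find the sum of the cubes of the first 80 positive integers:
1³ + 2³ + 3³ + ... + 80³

Formula: ∑k³ = [n(n+1)/2]²
= [80×81/2]²
= 3240²
= 10497600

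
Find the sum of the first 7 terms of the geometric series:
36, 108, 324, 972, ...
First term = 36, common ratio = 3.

Sₙ = a(1 - rⁿ) / (1 - r)
S_7 = 36(1 - 3^7) / (1 - 3)
S_7 = 36(1 - 2187) / (-2)
S_7 = 39348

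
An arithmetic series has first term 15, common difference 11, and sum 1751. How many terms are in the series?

Using S = n/2 × [2a + (n-1)d]
1751 = n/2 × [2(15) + (n-1)(11)]
1751 = n/2 × [30 + 11n - 11]
3502 = n × [19 + 11n]
11n² + (19)n - 3502 = 0
Discriminant: Δ = (19)² - 4(11)(-3502) = 361 + 154088 = 154449
√Δ = 393
n = [-(19) + √Δ] / (2·11) = (-19 + 393) / 22 = 374 / 22 = 17
(The negative root is discarded since n must be a positive integer.)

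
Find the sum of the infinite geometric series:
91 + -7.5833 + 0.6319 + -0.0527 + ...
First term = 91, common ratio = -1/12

For |r| < 1, S = a / (1 - r)
S = 91 / (1 - (-1/12))
S = 91 / (13/12)
S = 84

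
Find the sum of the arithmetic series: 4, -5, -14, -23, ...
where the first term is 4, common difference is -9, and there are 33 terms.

Sₙ = n/2 × (first + last)
Last term = a + (n-1)d = 4 + (33-1)×(-9) = -284
S_33 = 33/2 × (4 + (-284))
S_33 = 33/2 × (-280) = -4620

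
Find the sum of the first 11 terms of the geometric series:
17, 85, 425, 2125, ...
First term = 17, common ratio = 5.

Sₙ = a(1 - rⁿ) / (1 - r)
S_11 = 17(1 - 5^11) / (1 - 5)
S_11 = 17(1 - 48828125) / (-4)
S_11 = 207519527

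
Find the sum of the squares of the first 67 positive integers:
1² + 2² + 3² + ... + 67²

Formula: ∑k² = n(n+1)(2n+1)/6
= 67×68×135/6
= 615060/6
= 102510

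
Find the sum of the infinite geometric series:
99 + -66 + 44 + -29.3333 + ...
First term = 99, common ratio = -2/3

For |r| < 1, S = a / (1 - r)
S = 99 / (1 - (-2/3))
S = 99 / (5/3)
S = 297/5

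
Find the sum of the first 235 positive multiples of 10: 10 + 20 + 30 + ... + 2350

Factor out 10: = 10(1 + 2 + ... + 235) = 10 × n(n+1)/2
= 10 × 235×236/2
= 10 × 27730
= 277300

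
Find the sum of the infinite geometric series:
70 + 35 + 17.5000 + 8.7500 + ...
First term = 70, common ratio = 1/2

For |r| < 1, S = a / (1 - r)
S = 70 / (1 - (1/2))
S = 70 / (1/2)
S = 140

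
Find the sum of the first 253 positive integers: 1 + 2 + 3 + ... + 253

Formula: ∑k = n(n+1)/2
= 253×254/2
= 64262/2
= 32131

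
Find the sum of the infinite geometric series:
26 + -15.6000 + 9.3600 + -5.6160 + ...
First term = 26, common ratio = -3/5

For |r| < 1, S = a / (1 - r)
S = 26 / (1 - (-3/5))
S = 26 / (8/5)
S = 65/4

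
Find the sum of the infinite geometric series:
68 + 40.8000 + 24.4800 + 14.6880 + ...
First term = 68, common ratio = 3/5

For |r| < 1, S = a / (1 - r)
S = 68 / (1 - (3/5))
S = 68 / (2/5)
S = 170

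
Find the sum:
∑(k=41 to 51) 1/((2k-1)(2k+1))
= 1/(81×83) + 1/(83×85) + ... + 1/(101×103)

Partial fractions: 1/((2k-1)(2k+1)) = (1/2)[1/(2k-1) - 1/(2k+1)]
The series telescopes:
= (1/2)[1/81 - 1/103]
= 11/8343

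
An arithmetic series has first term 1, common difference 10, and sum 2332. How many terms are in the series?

Using S = n/2 × [2a + (n-1)d]
2332 = n/2 × [2(1) + (n-1)(10)]
2332 = n/2 × [2 + 10n - 10]
4664 = n × [-8 + 10n]
10n² + (-8)n - 4664 = 0
Discriminant: Δ = (-8)² - 4(10)(-4664) = 64 + 186560 = 186624
√Δ = 432
n = [-(-8) + √Δ] / (2·10) = (8 + 432) / 20 = 440 / 20 = 22
(The negative root is discarded since n must be a positive integer.)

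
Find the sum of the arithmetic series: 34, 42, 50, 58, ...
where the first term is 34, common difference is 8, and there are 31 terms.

Sₙ = n/2 × (first + last)
Last term = a + (n-1)d = 34 + (31-1)×8 = 274
S_31 = 31/2 × (34 + 274)
S_31 = 31/2 × 308 = 4774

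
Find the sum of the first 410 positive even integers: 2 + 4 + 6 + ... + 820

Sum of first n even numbers = n(n+1)
= 410×411
= 168510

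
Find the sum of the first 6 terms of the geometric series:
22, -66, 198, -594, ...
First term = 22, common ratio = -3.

Sₙ = a(1 - rⁿ) / (1 - r)
S_6 = 22(1 - (-3)^6) / (1 - (-3))
S_6 = 22(1 - 729) / (4)
S_6 = -4004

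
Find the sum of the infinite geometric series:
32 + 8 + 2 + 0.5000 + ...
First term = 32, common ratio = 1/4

For |r| < 1, S = a / (1 - r)
S = 32 / (1 - (1/4))
S = 32 / (3/4)
S = 128/3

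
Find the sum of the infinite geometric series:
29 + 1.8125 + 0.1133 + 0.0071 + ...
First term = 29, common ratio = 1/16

For |r| < 1, S = a / (1 - r)
S = 29 / (1 - (1/16))
S = 29 / (15/16)
S = 464/15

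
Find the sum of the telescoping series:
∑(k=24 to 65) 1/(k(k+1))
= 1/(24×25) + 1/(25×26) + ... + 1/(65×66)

Partial fractions: 1/(k(k+1)) = 1/k - 1/(k+1)
The series telescopes:
= (1/24 - 1/25) + (1/25 - 1/26) + ... + (1/65 - 1/66)
= 1/24 - 1/66
= 7/264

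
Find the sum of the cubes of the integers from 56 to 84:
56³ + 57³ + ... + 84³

Use ∑_{k=1}^{n} k³ = [n(n+1)/2]², then subtract the first 55 terms.
∑_{k=1}^{84} k³ = [84×85/2]² = 3570² = 12744900
∑_{k=1}^{55} k³ = [55×56/2]² = 1540² = 2371600
∑_{k=56}^{84} k³ = 12744900 - 2371600 = 10373300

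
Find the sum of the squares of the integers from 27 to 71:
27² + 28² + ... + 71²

Use ∑_{k=1}^{n} k² = n(n+1)(2n+1)/6, then subtract the first 26 terms.
∑_{k=1}^{71} k² = 71×72×143/6 = 121836
∑_{k=1}^{26} k² = 26×27×53/6 = 6201
∑_{k=27}^{71} k² = 121836 - 6201 = 115635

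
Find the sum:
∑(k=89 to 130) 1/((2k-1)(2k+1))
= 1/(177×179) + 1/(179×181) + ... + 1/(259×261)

Partial fractions: 1/((2k-1)(2k+1)) = (1/2)[1/(2k-1) - 1/(2k+1)]
The series telescopes:
= (1/2)[1/177 - 1/261]
= 14/15399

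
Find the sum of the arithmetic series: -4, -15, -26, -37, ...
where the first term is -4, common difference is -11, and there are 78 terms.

Sₙ = n/2 × (first + last)
Last term = a + (n-1)d = -4 + (78-1)×(-11) = -851
S_78 = 78/2 × (-4 + (-851))
S_78 = 78/2 × (-855) = -33345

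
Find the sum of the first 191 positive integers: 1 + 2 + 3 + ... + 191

Formula: ∑k = n(n+1)/2
= 191×192/2
= 36672/2
= 18336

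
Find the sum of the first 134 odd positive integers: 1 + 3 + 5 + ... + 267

Sum of first n odd numbers = n²
= 134²
= 17956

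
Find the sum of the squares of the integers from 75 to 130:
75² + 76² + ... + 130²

Use ∑_{k=1}^{n} k² = n(n+1)(2n+1)/6, then subtract the first 74 terms.
∑_{k=1}^{130} k² = 130×131×261/6 = 740805
∑_{k=1}^{74} k² = 74×75×149/6 = 137825
∑_{k=75}^{130} k² = 740805 - 137825 = 602980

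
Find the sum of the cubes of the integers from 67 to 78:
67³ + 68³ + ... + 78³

Use ∑_{k=1}^{n} k³ = [n(n+1)/2]², then subtract the first 66 terms.
∑_{k=1}^{78} k³ = [78×79/2]² = 3081² = 9492561
∑_{k=1}^{66} k³ = [66×67/2]² = 2211² = 4888521
∑_{k=67}^{78} k³ = 9492561 - 4888521 = 4604040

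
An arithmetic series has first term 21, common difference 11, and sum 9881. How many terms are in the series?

Using S = n/2 × [2a + (n-1)d]
9881 = n/2 × [2(21) + (n-1)(11)]
9881 = n/2 × [42 + 11n - 11]
19762 = n × [31 + 11n]
11n² + (31)n - 19762 = 0
Discriminant: Δ = (31)² - 4(11)(-19762) = 961 + 869528 = 870489
√Δ = 933
n = [-(31) + √Δ] / (2·11) = (-31 + 933) / 22 = 902 / 22 = 41
(The negative root is discarded since n must be a positive integer.)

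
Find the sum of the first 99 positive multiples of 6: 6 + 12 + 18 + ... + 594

Factor out 6: = 6(1 + 2 + ... + 99) = 6 × n(n+1)/2
= 6 × 99×100/2
= 6 × 4950
= 29700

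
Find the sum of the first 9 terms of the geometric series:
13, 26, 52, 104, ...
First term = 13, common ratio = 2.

Sₙ = a(1 - rⁿ) / (1 - r)
S_9 = 13(1 - 2^9) / (1 - 2)
S_9 = 13(1 - 512) / (-1)
S_9 = 6643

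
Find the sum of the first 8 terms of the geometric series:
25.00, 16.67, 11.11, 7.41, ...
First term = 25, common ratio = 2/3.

Sₙ = a(1 - rⁿ) / (1 - r)
S_8 = 25(1 - (2/3)^8) / (1 - (2/3))
S_8 = 25(1 - (256/6561)) / (1/3)
S_8 = 157625/2187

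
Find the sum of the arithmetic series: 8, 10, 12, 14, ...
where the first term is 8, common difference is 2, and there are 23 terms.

Sₙ = n/2 × (first + last)
Last term = a + (n-1)d = 8 + (23-1)×2 = 52
S_23 = 23/2 × (8 + 52)
S_23 = 23/2 × 60 = 690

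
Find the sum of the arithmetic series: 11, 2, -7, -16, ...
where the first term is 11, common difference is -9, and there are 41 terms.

Sₙ = n/2 × (first + last)
Last term = a + (n-1)d = 11 + (41-1)×(-9) = -349
S_41 = 41/2 × (11 + (-349))
S_41 = 41/2 × (-338) = -6929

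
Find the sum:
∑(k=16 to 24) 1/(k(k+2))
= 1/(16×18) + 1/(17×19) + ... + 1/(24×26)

Partial fractions: 1/(k(k+2)) = (1/2)[1/k - 1/(k+2)]
Telescoping leaves the first two and last two terms:
= (1/2)[1/16 + 1/17 - 1/25 - 1/26]
= 3789/176800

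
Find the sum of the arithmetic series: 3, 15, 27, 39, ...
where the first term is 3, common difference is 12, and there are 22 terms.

Sₙ = n/2 × (first + last)
Last term = a + (n-1)d = 3 + (22-1)×12 = 255
S_22 = 22/2 × (3 + 255)
S_22 = 22/2 × 258 = 2838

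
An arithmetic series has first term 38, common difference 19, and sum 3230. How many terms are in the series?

Using S = n/2 × [2a + (n-1)d]
3230 = n/2 × [2(38) + (n-1)(19)]
3230 = n/2 × [76 + 19n - 19]
6460 = n × [57 + 19n]
19n² + (57)n - 6460 = 0
Discriminant: Δ = (57)² - 4(19)(-6460) = 3249 + 490960 = 494209
√Δ = 703
n = [-(57) + √Δ] / (2·19) = (-57 + 703) / 38 = 646 / 38 = 17
(The negative root is discarded since n must be a positive integer.)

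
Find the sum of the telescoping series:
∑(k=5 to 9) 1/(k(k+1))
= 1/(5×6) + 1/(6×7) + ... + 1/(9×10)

Partial fractions: 1/(k(k+1)) = 1/k - 1/(k+1)
The series telescopes:
= (1/5 - 1/6) + (1/6 - 1/7) + ... + (1/9 - 1/10)
= 1/5 - 1/10
= 1/10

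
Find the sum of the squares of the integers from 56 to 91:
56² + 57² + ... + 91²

Use ∑_{k=1}^{n} k² = n(n+1)(2n+1)/6, then subtract the first 55 terms.
∑_{k=1}^{91} k² = 91×92×183/6 = 255346
∑_{k=1}^{55} k² = 55×56×111/6 = 56980
∑_{k=56}^{91} k² = 255346 - 56980 = 198366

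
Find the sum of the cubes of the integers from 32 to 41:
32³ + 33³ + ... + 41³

Use ∑_{k=1}^{n} k³ = [n(n+1)/2]², then subtract the first 31 terms.
∑_{k=1}^{41} k³ = [41×42/2]² = 861² = 741321
∑_{k=1}^{31} k³ = [31×32/2]² = 496² = 246016
∑_{k=32}^{41} k³ = 741321 - 246016 = 495305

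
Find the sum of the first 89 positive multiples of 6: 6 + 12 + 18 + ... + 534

Factor out 6: = 6(1 + 2 + ... + 89) = 6 × n(n+1)/2
= 6 × 89×90/2
= 6 × 4005
= 24030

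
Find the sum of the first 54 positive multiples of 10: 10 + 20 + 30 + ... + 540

Factor out 10: = 10(1 + 2 + ... + 54) = 10 × n(n+1)/2
= 10 × 54×55/2
= 10 × 1485
= 14850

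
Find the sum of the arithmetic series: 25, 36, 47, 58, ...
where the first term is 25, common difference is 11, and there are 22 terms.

Sₙ = n/2 × (first + last)
Last term = a + (n-1)d = 25 + (22-1)×11 = 256
S_22 = 22/2 × (25 + 256)
S_22 = 22/2 × 281 = 3091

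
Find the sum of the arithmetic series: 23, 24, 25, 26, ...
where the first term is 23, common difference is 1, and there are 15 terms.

Sₙ = n/2 × (first + last)
Last term = a + (n-1)d = 23 + (15-1)×1 = 37
S_15 = 15/2 × (23 + 37)
S_15 = 15/2 × 60 = 450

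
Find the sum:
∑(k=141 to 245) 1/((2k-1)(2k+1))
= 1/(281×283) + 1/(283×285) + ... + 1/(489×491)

Partial fractions: 1/((2k-1)(2k+1)) = (1/2)[1/(2k-1) - 1/(2k+1)]
The series telescopes:
= (1/2)[1/281 - 1/491]
= 105/137971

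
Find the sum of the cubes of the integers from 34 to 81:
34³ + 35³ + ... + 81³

Use ∑_{k=1}^{n} k³ = [n(n+1)/2]², then subtract the first 33 terms.
∑_{k=1}^{81} k³ = [81×82/2]² = 3321² = 11029041
∑_{k=1}^{33} k³ = [33×34/2]² = 561² = 314721
∑_{k=34}^{81} k³ = 11029041 - 314721 = 10714320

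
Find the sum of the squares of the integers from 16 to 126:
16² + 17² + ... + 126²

Use ∑_{k=1}^{n} k² = n(n+1)(2n+1)/6, then subtract the first 15 terms.
∑_{k=1}^{126} k² = 126×127×253/6 = 674751
∑_{k=1}^{15} k² = 15×16×31/6 = 1240
∑_{k=16}^{126} k² = 674751 - 1240 = 673511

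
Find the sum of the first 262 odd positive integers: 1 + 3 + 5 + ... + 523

Sum of first n odd numbers = n²
= 262²
= 68644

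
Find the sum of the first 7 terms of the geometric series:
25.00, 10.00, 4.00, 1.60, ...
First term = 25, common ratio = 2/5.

Sₙ = a(1 - rⁿ) / (1 - r)
S_7 = 25(1 - (2/5)^7) / (1 - (2/5))
S_7 = 25(1 - (128/78125)) / (3/5)
S_7 = 25999/625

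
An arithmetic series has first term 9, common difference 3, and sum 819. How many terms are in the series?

Using S = n/2 × [2a + (n-1)d]
819 = n/2 × [2(9) + (n-1)(3)]
819 = n/2 × [18 + 3n - 3]
1638 = n × [15 + 3n]
3n² + (15)n - 1638 = 0
Discriminant: Δ = (15)² - 4(3)(-1638) = 225 + 19656 = 19881
√Δ = 141
n = [-(15) + √Δ] / (2·3) = (-15 + 141) / 6 = 126 / 6 = 21
(The negative root is discarded since n must be a positive integer.)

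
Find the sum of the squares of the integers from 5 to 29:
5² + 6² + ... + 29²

Use ∑_{k=1}^{n} k² = n(n+1)(2n+1)/6, then subtract the first 4 terms.
∑_{k=1}^{29} k² = 29×30×59/6 = 8555
∑_{k=1}^{4} k² = 4×5×9/6 = 30
∑_{k=5}^{29} k² = 8555 - 30 = 8525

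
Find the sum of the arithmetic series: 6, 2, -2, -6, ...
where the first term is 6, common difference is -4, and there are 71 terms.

Sₙ = n/2 × (first + last)
Last term = a + (n-1)d = 6 + (71-1)×(-4) = -274
S_71 = 71/2 × (6 + (-274))
S_71 = 71/2 × (-268) = -9514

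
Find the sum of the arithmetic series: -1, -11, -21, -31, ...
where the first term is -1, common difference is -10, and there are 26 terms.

Sₙ = n/2 × (first + last)
Last term = a + (n-1)d = -1 + (26-1)×(-10) = -251
S_26 = 26/2 × (-1 + (-251))
S_26 = 26/2 × (-252) = -3276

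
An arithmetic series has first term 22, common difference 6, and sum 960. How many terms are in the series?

Using S = n/2 × [2a + (n-1)d]
960 = n/2 × [2(22) + (n-1)(6)]
960 = n/2 × [44 + 6n - 6]
1920 = n × [38 + 6n]
6n² + (38)n - 1920 = 0
Discriminant: Δ = (38)² - 4(6)(-1920) = 1444 + 46080 = 47524
√Δ = 218
n = [-(38) + √Δ] / (2·6) = (-38 + 218) / 12 = 180 / 12 = 15
(The negative root is discarded since n must be a positive integer.)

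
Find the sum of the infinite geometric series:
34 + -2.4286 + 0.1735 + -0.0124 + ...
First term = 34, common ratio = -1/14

For |r| < 1, S = a / (1 - r)
S = 34 / (1 - (-1/14))
S = 34 / (15/14)
S = 476/15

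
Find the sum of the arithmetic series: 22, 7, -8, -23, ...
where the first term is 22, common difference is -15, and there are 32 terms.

Sₙ = n/2 × (first + last)
Last term = a + (n-1)d = 22 + (32-1)×(-15) = -443
S_32 = 32/2 × (22 + (-443))
S_32 = 32/2 × (-421) = -6736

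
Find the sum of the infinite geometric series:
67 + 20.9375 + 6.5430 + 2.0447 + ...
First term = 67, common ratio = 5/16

For |r| < 1, S = a / (1 - r)
S = 67 / (1 - (5/16))
S = 67 / (11/16)
S = 1072/11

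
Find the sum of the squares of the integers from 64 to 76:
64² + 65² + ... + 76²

Use ∑_{k=1}^{n} k² = n(n+1)(2n+1)/6, then subtract the first 63 terms.
∑_{k=1}^{76} k² = 76×77×153/6 = 149226
∑_{k=1}^{63} k² = 63×64×127/6 = 85344
∑_{k=64}^{76} k² = 149226 - 85344 = 63882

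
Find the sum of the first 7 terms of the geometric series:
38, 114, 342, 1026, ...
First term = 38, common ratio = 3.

Sₙ = a(1 - rⁿ) / (1 - r)
S_7 = 38(1 - 3^7) / (1 - 3)
S_7 = 38(1 - 2187) / (-2)
S_7 = 41534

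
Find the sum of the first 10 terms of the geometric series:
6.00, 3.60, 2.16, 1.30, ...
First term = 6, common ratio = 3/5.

Sₙ = a(1 - rⁿ) / (1 - r)
S_10 = 6(1 - (3/5)^10) / (1 - (3/5))
S_10 = 6(1 - (59049/9765625)) / (2/5)
S_10 = 29119728/1953125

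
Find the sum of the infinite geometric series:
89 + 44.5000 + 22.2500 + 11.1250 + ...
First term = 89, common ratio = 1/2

For |r| < 1, S = a / (1 - r)
S = 89 / (1 - (1/2))
S = 89 / (1/2)
S = 178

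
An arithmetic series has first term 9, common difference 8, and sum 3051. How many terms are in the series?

Using S = n/2 × [2a + (n-1)d]
3051 = n/2 × [2(9) + (n-1)(8)]
3051 = n/2 × [18 + 8n - 8]
6102 = n × [10 + 8n]
8n² + (10)n - 6102 = 0
Discriminant: Δ = (10)² - 4(8)(-6102) = 100 + 195264 = 195364
√Δ = 442
n = [-(10) + √Δ] / (2·8) = (-10 + 442) / 16 = 432 / 16 = 27
(The negative root is discarded since n must be a positive integer.)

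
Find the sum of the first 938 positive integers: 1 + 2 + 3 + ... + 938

Formula: ∑k = n(n+1)/2
= 938×939/2
= 880782/2
= 440391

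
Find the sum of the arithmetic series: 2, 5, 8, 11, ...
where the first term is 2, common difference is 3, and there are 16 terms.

Sₙ = n/2 × (first + last)
Last term = a + (n-1)d = 2 + (16-1)×3 = 47
S_16 = 16/2 × (2 + 47)
S_16 = 16/2 × 49 = 392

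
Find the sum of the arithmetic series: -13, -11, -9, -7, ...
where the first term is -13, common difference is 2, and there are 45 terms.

Sₙ = n/2 × (first + last)
Last term = a + (n-1)d = -13 + (45-1)×2 = 75
S_45 = 45/2 × (-13 + 75)
S_45 = 45/2 × 62 = 1395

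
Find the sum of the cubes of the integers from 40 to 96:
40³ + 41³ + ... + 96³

Use ∑_{k=1}^{n} k³ = [n(n+1)/2]², then subtract the first 39 terms.
∑_{k=1}^{96} k³ = [96×97/2]² = 4656² = 21678336
∑_{k=1}^{39} k³ = [39×40/2]² = 780² = 608400
∑_{k=40}^{96} k³ = 21678336 - 608400 = 21069936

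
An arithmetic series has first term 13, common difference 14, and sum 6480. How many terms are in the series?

Using S = n/2 × [2a + (n-1)d]
6480 = n/2 × [2(13) + (n-1)(14)]
6480 = n/2 × [26 + 14n - 14]
12960 = n × [12 + 14n]
14n² + (12)n - 12960 = 0
Discriminant: Δ = (12)² - 4(14)(-12960) = 144 + 725760 = 725904
√Δ = 852
n = [-(12) + √Δ] / (2·14) = (-12 + 852) / 28 = 840 / 28 = 30
(The negative root is discarded since n must be a positive integer.)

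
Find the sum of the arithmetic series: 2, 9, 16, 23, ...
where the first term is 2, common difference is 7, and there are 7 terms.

Sₙ = n/2 × (first + last)
Last term = a + (n-1)d = 2 + (7-1)×7 = 44
S_7 = 7/2 × (2 + 44)
S_7 = 7/2 × 46 = 161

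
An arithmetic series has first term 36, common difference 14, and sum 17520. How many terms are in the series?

Using S = n/2 × [2a + (n-1)d]
17520 = n/2 × [2(36) + (n-1)(14)]
17520 = n/2 × [72 + 14n - 14]
35040 = n × [58 + 14n]
14n² + (58)n - 35040 = 0
Discriminant: Δ = (58)² - 4(14)(-35040) = 3364 + 1962240 = 1965604
√Δ = 1402
n = [-(58) + √Δ] / (2·14) = (-58 + 1402) / 28 = 1344 / 28 = 48
(The negative root is discarded since n must be a positive integer.)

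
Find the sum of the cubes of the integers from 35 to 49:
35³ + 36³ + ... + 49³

Use ∑_{k=1}^{n} k³ = [n(n+1)/2]², then subtract the first 34 terms.
∑_{k=1}^{49} k³ = [49×50/2]² = 1225² = 1500625
∑_{k=1}^{34} k³ = [34×35/2]² = 595² = 354025
∑_{k=35}^{49} k³ = 1500625 - 354025 = 1146600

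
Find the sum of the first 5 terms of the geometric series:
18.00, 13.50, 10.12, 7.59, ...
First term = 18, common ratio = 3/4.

Sₙ = a(1 - rⁿ) / (1 - r)
S_5 = 18(1 - (3/4)^5) / (1 - (3/4))
S_5 = 18(1 - (243/1024)) / (1/4)
S_5 = 7029/128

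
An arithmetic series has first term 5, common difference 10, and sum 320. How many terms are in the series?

Using S = n/2 × [2a + (n-1)d]
320 = n/2 × [2(5) + (n-1)(10)]
320 = n/2 × [10 + 10n - 10]
640 = n × [0 + 10n]
10n² + (0)n - 640 = 0
Discriminant: Δ = (0)² - 4(10)(-640) = 0 + 25600 = 25600
√Δ = 160
n = [-(0) + √Δ] / (2·10) = (0 + 160) / 20 = 160 / 20 = 8
(The negative root is discarded since n must be a positive integer.)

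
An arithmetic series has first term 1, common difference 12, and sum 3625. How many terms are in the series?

Using S = n/2 × [2a + (n-1)d]
3625 = n/2 × [2(1) + (n-1)(12)]
3625 = n/2 × [2 + 12n - 12]
7250 = n × [-10 + 12n]
12n² + (-10)n - 7250 = 0
Discriminant: Δ = (-10)² - 4(12)(-7250) = 100 + 348000 = 348100
√Δ = 590
n = [-(-10) + √Δ] / (2·12) = (10 + 590) / 24 = 600 / 24 = 25
(The negative root is discarded since n must be a positive integer.)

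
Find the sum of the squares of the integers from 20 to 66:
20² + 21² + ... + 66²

Use ∑_{k=1}^{n} k² = n(n+1)(2n+1)/6, then subtract the first 19 terms.
∑_{k=1}^{66} k² = 66×67×133/6 = 98021
∑_{k=1}^{19} k² = 19×20×39/6 = 2470
∑_{k=20}^{66} k² = 98021 - 2470 = 95551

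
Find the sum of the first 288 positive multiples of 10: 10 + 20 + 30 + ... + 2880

Factor out 10: = 10(1 + 2 + ... + 288) = 10 × n(n+1)/2
= 10 × 288×289/2
= 10 × 41616
= 416160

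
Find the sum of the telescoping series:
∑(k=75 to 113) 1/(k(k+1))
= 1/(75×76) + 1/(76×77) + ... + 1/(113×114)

Partial fractions: 1/(k(k+1)) = 1/k - 1/(k+1)
The series telescopes:
= (1/75 - 1/76) + (1/76 - 1/77) + ... + (1/113 - 1/114)
= 1/75 - 1/114
= 13/2850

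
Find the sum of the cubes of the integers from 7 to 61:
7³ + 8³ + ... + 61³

Use ∑_{k=1}^{n} k³ = [n(n+1)/2]², then subtract the first 6 terms.
∑_{k=1}^{61} k³ = [61×62/2]² = 1891² = 3575881
∑_{k=1}^{6} k³ = [6×7/2]² = 21² = 441
∑_{k=7}^{61} k³ = 3575881 - 441 = 3575440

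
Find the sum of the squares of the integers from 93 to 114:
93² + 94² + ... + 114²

Use ∑_{k=1}^{n} k² = n(n+1)(2n+1)/6, then subtract the first 92 terms.
∑_{k=1}^{114} k² = 114×115×229/6 = 500365
∑_{k=1}^{92} k² = 92×93×185/6 = 263810
∑_{k=93}^{114} k² = 500365 - 263810 = 236555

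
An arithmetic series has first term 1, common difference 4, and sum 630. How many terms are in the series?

Using S = n/2 × [2a + (n-1)d]
630 = n/2 × [2(1) + (n-1)(4)]
630 = n/2 × [2 + 4n - 4]
1260 = n × [-2 + 4n]
4n² + (-2)n - 1260 = 0
Discriminant: Δ = (-2)² - 4(4)(-1260) = 4 + 20160 = 20164
√Δ = 142
n = [-(-2) + √Δ] / (2·4) = (2 + 142) / 8 = 144 / 8 = 18
(The negative root is discarded since n must be a positive integer.)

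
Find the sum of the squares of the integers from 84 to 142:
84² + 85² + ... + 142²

Use ∑_{k=1}^{n} k² = n(n+1)(2n+1)/6, then subtract the first 83 terms.
∑_{k=1}^{142} k² = 142×143×285/6 = 964535
∑_{k=1}^{83} k² = 83×84×167/6 = 194054
∑_{k=84}^{142} k² = 964535 - 194054 = 770481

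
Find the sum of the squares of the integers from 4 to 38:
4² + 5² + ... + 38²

Use ∑_{k=1}^{n} k² = n(n+1)(2n+1)/6, then subtract the first 3 terms.
∑_{k=1}^{38} k² = 38×39×77/6 = 19019
∑_{k=1}^{3} k² = 3×4×7/6 = 14
∑_{k=4}^{38} k² = 19019 - 14 = 19005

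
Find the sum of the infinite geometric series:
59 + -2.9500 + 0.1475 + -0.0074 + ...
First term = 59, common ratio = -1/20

For |r| < 1, S = a / (1 - r)
S = 59 / (1 - (-1/20))
S = 59 / (21/20)
S = 1180/21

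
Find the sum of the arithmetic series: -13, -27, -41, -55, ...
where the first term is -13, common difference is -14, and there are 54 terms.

Sₙ = n/2 × (first + last)
Last term = a + (n-1)d = -13 + (54-1)×(-14) = -755
S_54 = 54/2 × (-13 + (-755))
S_54 = 54/2 × (-768) = -20736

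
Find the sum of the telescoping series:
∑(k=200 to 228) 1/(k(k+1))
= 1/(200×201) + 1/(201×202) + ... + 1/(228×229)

Partial fractions: 1/(k(k+1)) = 1/k - 1/(k+1)
The series telescopes:
= (1/200 - 1/201) + (1/201 - 1/202) + ... + (1/228 - 1/229)
= 1/200 - 1/229
= 29/45800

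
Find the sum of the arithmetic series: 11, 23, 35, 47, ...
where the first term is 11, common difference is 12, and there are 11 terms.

Sₙ = n/2 × (first + last)
Last term = a + (n-1)d = 11 + (11-1)×12 = 131
S_11 = 11/2 × (11 + 131)
S_11 = 11/2 × 142 = 781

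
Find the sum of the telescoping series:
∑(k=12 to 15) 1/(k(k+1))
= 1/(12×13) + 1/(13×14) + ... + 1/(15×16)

Partial fractions: 1/(k(k+1)) = 1/k - 1/(k+1)
The series telescopes:
= (1/12 - 1/13) + (1/13 - 1/14) + ... + (1/15 - 1/16)
= 1/12 - 1/16
= 1/48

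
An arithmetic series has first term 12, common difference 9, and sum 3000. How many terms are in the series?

Using S = n/2 × [2a + (n-1)d]
3000 = n/2 × [2(12) + (n-1)(9)]
3000 = n/2 × [24 + 9n - 9]
6000 = n × [15 + 9n]
9n² + (15)n - 6000 = 0
Discriminant: Δ = (15)² - 4(9)(-6000) = 225 + 216000 = 216225
√Δ = 465
n = [-(15) + √Δ] / (2·9) = (-15 + 465) / 18 = 450 / 18 = 25
(The negative root is discarded since n must be a positive integer.)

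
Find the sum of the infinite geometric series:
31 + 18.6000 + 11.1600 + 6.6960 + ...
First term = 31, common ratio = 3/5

For |r| < 1, S = a / (1 - r)
S = 31 / (1 - (3/5))
S = 31 / (2/5)
S = 155/2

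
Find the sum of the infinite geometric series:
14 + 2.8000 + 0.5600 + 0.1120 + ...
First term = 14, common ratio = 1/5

For |r| < 1, S = a / (1 - r)
S = 14 / (1 - (1/5))
S = 14 / (4/5)
S = 35/2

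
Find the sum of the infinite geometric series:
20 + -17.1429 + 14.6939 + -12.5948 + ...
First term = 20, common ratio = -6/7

For |r| < 1, S = a / (1 - r)
S = 20 / (1 - (-6/7))
S = 20 / (13/7)
S = 140/13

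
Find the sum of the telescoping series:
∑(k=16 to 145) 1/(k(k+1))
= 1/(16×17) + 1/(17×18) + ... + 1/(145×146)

Partial fractions: 1/(k(k+1)) = 1/k - 1/(k+1)
The series telescopes:
= (1/16 - 1/17) + (1/17 - 1/18) + ... + (1/145 - 1/146)
= 1/16 - 1/146
= 65/1168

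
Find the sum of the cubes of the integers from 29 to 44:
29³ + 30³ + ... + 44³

Use ∑_{k=1}^{n} k³ = [n(n+1)/2]², then subtract the first 28 terms.
∑_{k=1}^{44} k³ = [44×45/2]² = 990² = 980100
∑_{k=1}^{28} k³ = [28×29/2]² = 406² = 164836
∑_{k=29}^{44} k³ = 980100 - 164836 = 815264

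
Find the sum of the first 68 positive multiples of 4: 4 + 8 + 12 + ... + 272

Factor out 4: = 4(1 + 2 + ... + 68) = 4 × n(n+1)/2
= 4 × 68×69/2
= 4 × 2346
= 9384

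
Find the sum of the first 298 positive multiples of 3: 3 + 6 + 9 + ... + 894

Factor out 3: = 3(1 + 2 + ... + 298) = 3 × n(n+1)/2
= 3 × 298×299/2
= 3 × 44551
= 133653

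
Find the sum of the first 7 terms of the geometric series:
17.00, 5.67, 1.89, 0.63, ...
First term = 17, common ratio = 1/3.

Sₙ = a(1 - rⁿ) / (1 - r)
S_7 = 17(1 - (1/3)^7) / (1 - (1/3))
S_7 = 17(1 - (1/2187)) / (2/3)
S_7 = 18581/729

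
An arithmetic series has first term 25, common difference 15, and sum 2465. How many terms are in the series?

Using S = n/2 × [2a + (n-1)d]
2465 = n/2 × [2(25) + (n-1)(15)]
2465 = n/2 × [50 + 15n - 15]
4930 = n × [35 + 15n]
15n² + (35)n - 4930 = 0
Discriminant: Δ = (35)² - 4(15)(-4930) = 1225 + 295800 = 297025
√Δ = 545
n = [-(35) + √Δ] / (2·15) = (-35 + 545) / 30 = 510 / 30 = 17
(The negative root is discarded since n must be a positive integer.)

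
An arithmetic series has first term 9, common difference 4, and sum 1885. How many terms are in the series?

Using S = n/2 × [2a + (n-1)d]
1885 = n/2 × [2(9) + (n-1)(4)]
1885 = n/2 × [18 + 4n - 4]
3770 = n × [14 + 4n]
4n² + (14)n - 3770 = 0
Discriminant: Δ = (14)² - 4(4)(-3770) = 196 + 60320 = 60516
√Δ = 246
n = [-(14) + √Δ] / (2·4) = (-14 + 246) / 8 = 232 / 8 = 29
(The negative root is discarded since n must be a positive integer.)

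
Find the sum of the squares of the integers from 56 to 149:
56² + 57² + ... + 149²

Use ∑_{k=1}^{n} k² = n(n+1)(2n+1)/6, then subtract the first 55 terms.
∑_{k=1}^{149} k² = 149×150×299/6 = 1113775
∑_{k=1}^{55} k² = 55×56×111/6 = 56980
∑_{k=56}^{149} k² = 1113775 - 56980 = 1056795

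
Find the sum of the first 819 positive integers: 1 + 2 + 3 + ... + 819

Formula: ∑k = n(n+1)/2
= 819×820/2
= 671580/2
= 335790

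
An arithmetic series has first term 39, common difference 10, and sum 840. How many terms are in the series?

Using S = n/2 × [2a + (n-1)d]
840 = n/2 × [2(39) + (n-1)(10)]
840 = n/2 × [78 + 10n - 10]
1680 = n × [68 + 10n]
10n² + (68)n - 1680 = 0
Discriminant: Δ = (68)² - 4(10)(-1680) = 4624 + 67200 = 71824
√Δ = 268
n = [-(68) + √Δ] / (2·10) = (-68 + 268) / 20 = 200 / 20 = 10
(The negative root is discarded since n must be a positive integer.)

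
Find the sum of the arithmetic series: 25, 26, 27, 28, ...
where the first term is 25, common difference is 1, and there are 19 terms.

Sₙ = n/2 × (first + last)
Last term = a + (n-1)d = 25 + (19-1)×1 = 43
S_19 = 19/2 × (25 + 43)
S_19 = 19/2 × 68 = 646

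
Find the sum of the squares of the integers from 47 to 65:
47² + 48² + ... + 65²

Use ∑_{k=1}^{n} k² = n(n+1)(2n+1)/6, then subtract the first 46 terms.
∑_{k=1}^{65} k² = 65×66×131/6 = 93665
∑_{k=1}^{46} k² = 46×47×93/6 = 33511
∑_{k=47}^{65} k² = 93665 - 33511 = 60154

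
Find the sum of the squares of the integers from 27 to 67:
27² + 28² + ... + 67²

Use ∑_{k=1}^{n} k² = n(n+1)(2n+1)/6, then subtract the first 26 terms.
∑_{k=1}^{67} k² = 67×68×135/6 = 102510
∑_{k=1}^{26} k² = 26×27×53/6 = 6201
∑_{k=27}^{67} k² = 102510 - 6201 = 96309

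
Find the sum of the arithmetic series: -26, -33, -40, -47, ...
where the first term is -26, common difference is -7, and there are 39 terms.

Sₙ = n/2 × (first + last)
Last term = a + (n-1)d = -26 + (39-1)×(-7) = -292
S_39 = 39/2 × (-26 + (-292))
S_39 = 39/2 × (-318) = -6201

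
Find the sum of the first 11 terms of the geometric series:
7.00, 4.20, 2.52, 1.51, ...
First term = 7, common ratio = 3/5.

Sₙ = a(1 - rⁿ) / (1 - r)
S_11 = 7(1 - (3/5)^11) / (1 - (3/5))
S_11 = 7(1 - (177147/48828125)) / (2/5)
S_11 = 170278423/9765625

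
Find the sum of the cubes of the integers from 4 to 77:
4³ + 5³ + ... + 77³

Use ∑_{k=1}^{n} k³ = [n(n+1)/2]², then subtract the first 3 terms.
∑_{k=1}^{77} k³ = [77×78/2]² = 3003² = 9018009
∑_{k=1}^{3} k³ = [3×4/2]² = 6² = 36
∑_{k=4}^{77} k³ = 9018009 - 36 = 9017973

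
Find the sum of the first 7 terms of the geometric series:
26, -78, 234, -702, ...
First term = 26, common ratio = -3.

Sₙ = a(1 - rⁿ) / (1 - r)
S_7 = 26(1 - (-3)^7) / (1 - (-3))
S_7 = 26(1 - (-2187)) / (4)
S_7 = 14222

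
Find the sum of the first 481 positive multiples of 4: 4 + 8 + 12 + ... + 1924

Factor out 4: = 4(1 + 2 + ... + 481) = 4 × n(n+1)/2
= 4 × 481×482/2
= 4 × 115921
= 463684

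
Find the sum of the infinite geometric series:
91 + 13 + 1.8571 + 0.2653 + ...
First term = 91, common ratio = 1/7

For |r| < 1, S = a / (1 - r)
S = 91 / (1 - (1/7))
S = 91 / (6/7)
S = 637/6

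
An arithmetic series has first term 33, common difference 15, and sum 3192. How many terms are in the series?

Using S = n/2 × [2a + (n-1)d]
3192 = n/2 × [2(33) + (n-1)(15)]
3192 = n/2 × [66 + 15n - 15]
6384 = n × [51 + 15n]
15n² + (51)n - 6384 = 0
Discriminant: Δ = (51)² - 4(15)(-6384) = 2601 + 383040 = 385641
√Δ = 621
n = [-(51) + √Δ] / (2·15) = (-51 + 621) / 30 = 570 / 30 = 19
(The negative root is discarded since n must be a positive integer.)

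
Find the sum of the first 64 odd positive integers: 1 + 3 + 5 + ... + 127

Sum of first n odd numbers = n²
= 64²
= 4096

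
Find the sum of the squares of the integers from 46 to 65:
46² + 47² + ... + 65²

Use ∑_{k=1}^{n} k² = n(n+1)(2n+1)/6, then subtract the first 45 terms.
∑_{k=1}^{65} k² = 65×66×131/6 = 93665
∑_{k=1}^{45} k² = 45×46×91/6 = 31395
∑_{k=46}^{65} k² = 93665 - 31395 = 62270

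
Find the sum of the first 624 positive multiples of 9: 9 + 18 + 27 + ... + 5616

Factor out 9: = 9(1 + 2 + ... + 624) = 9 × n(n+1)/2
= 9 × 624×625/2
= 9 × 195000
= 1755000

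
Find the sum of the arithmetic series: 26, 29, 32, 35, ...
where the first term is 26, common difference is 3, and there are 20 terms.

Sₙ = n/2 × (first + last)
Last term = a + (n-1)d = 26 + (20-1)×3 = 83
S_20 = 20/2 × (26 + 83)
S_20 = 20/2 × 109 = 1090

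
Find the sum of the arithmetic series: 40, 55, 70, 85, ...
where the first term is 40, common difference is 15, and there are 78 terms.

Sₙ = n/2 × (first + last)
Last term = a + (n-1)d = 40 + (78-1)×15 = 1195
S_78 = 78/2 × (40 + 1195)
S_78 = 78/2 × 1235 = 48165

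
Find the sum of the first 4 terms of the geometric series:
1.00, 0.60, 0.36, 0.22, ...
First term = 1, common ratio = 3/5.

Sₙ = a(1 - rⁿ) / (1 - r)
S_4 = 1(1 - (3/5)^4) / (1 - (3/5))
S_4 = 1(1 - (81/625)) / (2/5)
S_4 = 272/125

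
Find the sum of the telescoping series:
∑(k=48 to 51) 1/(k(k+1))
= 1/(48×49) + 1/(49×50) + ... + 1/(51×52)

Partial fractions: 1/(k(k+1)) = 1/k - 1/(k+1)
The series telescopes:
= (1/48 - 1/49) + (1/49 - 1/50) + ... + (1/51 - 1/52)
= 1/48 - 1/52
= 1/624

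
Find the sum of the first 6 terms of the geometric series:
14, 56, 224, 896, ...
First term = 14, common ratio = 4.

Sₙ = a(1 - rⁿ) / (1 - r)
S_6 = 14(1 - 4^6) / (1 - 4)
S_6 = 14(1 - 4096) / (-3)
S_6 = 19110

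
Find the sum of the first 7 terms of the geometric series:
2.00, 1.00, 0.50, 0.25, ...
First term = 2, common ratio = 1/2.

Sₙ = a(1 - rⁿ) / (1 - r)
S_7 = 2(1 - (1/2)^7) / (1 - (1/2))
S_7 = 2(1 - (1/128)) / (1/2)
S_7 = 127/32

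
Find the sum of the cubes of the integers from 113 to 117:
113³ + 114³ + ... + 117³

Use ∑_{k=1}^{n} k³ = [n(n+1)/2]², then subtract the first 112 terms.
∑_{k=1}^{117} k³ = [117×118/2]² = 6903² = 47651409
∑_{k=1}^{112} k³ = [112×113/2]² = 6328² = 40043584
∑_{k=113}^{117} k³ = 47651409 - 40043584 = 7607825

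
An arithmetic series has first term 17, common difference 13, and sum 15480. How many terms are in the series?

Using S = n/2 × [2a + (n-1)d]
15480 = n/2 × [2(17) + (n-1)(13)]
15480 = n/2 × [34 + 13n - 13]
30960 = n × [21 + 13n]
13n² + (21)n - 30960 = 0
Discriminant: Δ = (21)² - 4(13)(-30960) = 441 + 1609920 = 1610361
√Δ = 1269
n = [-(21) + √Δ] / (2·13) = (-21 + 1269) / 26 = 1248 / 26 = 48
(The negative root is discarded since n must be a positive integer.)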